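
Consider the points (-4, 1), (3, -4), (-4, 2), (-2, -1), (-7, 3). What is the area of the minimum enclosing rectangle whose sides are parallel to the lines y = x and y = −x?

In coordinates u = x + y, v = x − y the rectangle is axis-aligned; the map (x,y)→(u,v) scales areas by 2.
u-values: -3, -1, -2, -3, -4; range = -1 − (-4) = 3.
v-values: -5, 7, -6, -1, -10; range = 7 − (-10) = 17.
Area = (3 × 17) / 2 = 25.5.

25.5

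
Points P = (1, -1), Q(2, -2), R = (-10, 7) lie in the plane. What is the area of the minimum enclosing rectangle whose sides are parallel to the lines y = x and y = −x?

31.5

In coordinates u = x + y, v = x − y the rectangle is axis-aligned; the map (x,y)→(u,v) scales areas by 2.
u-values: 0, 0, -3; range = 0 − (-3) = 3.
v-values: 2, 4, -17; range = 4 − (-17) = 21.
Area = (3 × 21) / 2 = 31.5.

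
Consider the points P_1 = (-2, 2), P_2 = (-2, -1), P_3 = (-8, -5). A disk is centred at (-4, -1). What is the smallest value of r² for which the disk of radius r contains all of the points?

32

The required radius is the distance from (-4, -1) to the farthest point.
Squared distances: 13, 4, 32.
Maximum is 32, attained at P_3.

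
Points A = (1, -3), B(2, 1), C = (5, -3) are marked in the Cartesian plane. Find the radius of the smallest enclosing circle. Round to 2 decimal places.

2.58

Side lengths²: AB² = 17, AC² = 16, BC² = 25.
Since BC² = 25 < 17 + 16 = 33, the triangle is acute, so the smallest enclosing circle is the circumcircle.
Circumcentre = (3, -1.375), r² = 6.640625.
r = √(6.640625) ≈ 2.58.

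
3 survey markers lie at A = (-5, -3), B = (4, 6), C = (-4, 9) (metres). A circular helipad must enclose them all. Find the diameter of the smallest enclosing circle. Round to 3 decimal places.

13.227

Side lengths²: AB² = 162, AC² = 145, BC² = 73.
Since AB² = 162 < 145 + 73 = 218, the triangle is acute, so the smallest enclosing circle is the circumcircle.
Circumcentre = (-39/22, 61/22), r² = 10585/242.
Diameter = 2r = 2√(10585/242) ≈ 13.227.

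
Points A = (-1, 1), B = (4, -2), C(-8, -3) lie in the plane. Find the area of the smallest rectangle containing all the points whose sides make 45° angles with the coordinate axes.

In coordinates u = x + y, v = x − y the rectangle is axis-aligned; the map (x,y)→(u,v) scales areas by 2.
u-values: 0, 2, -11; range = 2 − (-11) = 13.
v-values: -2, 6, -5; range = 6 − (-5) = 11.
Area = (13 × 11) / 2 = 71.5.

71.5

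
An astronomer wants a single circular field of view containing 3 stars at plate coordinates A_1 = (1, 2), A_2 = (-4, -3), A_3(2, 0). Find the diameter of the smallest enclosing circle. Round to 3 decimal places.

7.071

Side lengths²: A_1A_2² = 50, A_1A_3² = 5, A_2A_3² = 45.
Since A_1A_2² = 50 ≥ 45 + 5 = 50, the angle opposite A_1A_2 is not acute, so the smallest enclosing circle has A_1A_2 as diameter.
Centre = midpoint of A_1A_2 = (-1.5, -0.5), r² = 50/4 = 12.5.
Diameter = 2r = 2√(12.5) ≈ 7.071.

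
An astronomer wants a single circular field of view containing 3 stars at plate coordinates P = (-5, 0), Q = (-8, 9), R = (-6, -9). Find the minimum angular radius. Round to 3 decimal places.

9.055

Side lengths²: PQ² = 90, PR² = 82, QR² = 328.
Since QR² = 328 ≥ 90 + 82 = 172, the angle opposite QR is not acute, so the smallest enclosing circle has QR as diameter.
Centre = midpoint of QR = (-7, 0), r² = 328/4 = 82.
r = √82 ≈ 9.055.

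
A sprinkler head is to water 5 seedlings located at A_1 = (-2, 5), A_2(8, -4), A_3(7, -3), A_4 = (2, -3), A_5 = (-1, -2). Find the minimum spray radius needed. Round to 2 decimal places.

6.73

The farthest pair is A_1–A_2 with squared distance 181. The circle on this segment as diameter has centre (3, 0.5) and r² = 181/4 = 45.25.
Check A_3: distance² to centre = 28.25 ≤ 45.25, so it lies inside.
All remaining points lie in this disk, and no smaller disk contains both endpoints, so this is the minimum enclosing circle.
r = √(45.25) ≈ 6.73.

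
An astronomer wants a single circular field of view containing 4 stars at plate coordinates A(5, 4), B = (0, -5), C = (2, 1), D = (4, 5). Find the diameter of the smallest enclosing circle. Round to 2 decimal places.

The farthest pair is B–D with squared distance 116. The circle on this segment as diameter has centre (2, 0) and r² = 116/4 = 29.
Check A: distance² to centre = 25 ≤ 29, so it lies inside.
All remaining points lie in this disk, and no smaller disk contains both endpoints, so this is the minimum enclosing circle.
Diameter = 2r = 2√29 ≈ 10.77.

10.77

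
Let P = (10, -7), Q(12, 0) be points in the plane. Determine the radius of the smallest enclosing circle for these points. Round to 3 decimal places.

The smallest circle enclosing two points has them as diameter endpoints.
Centre = midpoint = (11, -3.5); r² = |PQ|²/4 = 53/4 = 13.25.
r = √(13.25) ≈ 3.640.

3.640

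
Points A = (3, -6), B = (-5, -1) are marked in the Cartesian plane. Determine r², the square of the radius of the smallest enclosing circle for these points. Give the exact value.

22.25

The smallest circle enclosing two points has them as diameter endpoints.
Centre = midpoint = (-1, -3.5); r² = |AB|²/4 = 89/4 = 22.25.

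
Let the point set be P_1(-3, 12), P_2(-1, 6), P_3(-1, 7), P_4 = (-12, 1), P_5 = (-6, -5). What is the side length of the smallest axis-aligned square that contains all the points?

The bounding box has width 11 and height 17.
An axis-aligned square enclosing the set must have side ≥ max(width, height).
So the minimum side is max(11, 17) = 17.

17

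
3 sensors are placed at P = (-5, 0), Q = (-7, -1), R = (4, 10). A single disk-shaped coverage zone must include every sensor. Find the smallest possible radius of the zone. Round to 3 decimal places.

7.778

Side lengths²: PQ² = 5, PR² = 181, QR² = 242.
Since QR² = 242 ≥ 181 + 5 = 186, the angle opposite QR is not acute, so the smallest enclosing circle has QR as diameter.
Centre = midpoint of QR = (-1.5, 4.5), r² = 242/4 = 60.5.
r = √(60.5) ≈ 7.778.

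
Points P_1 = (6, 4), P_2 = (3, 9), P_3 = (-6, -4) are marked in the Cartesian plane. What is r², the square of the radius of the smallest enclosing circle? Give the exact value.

Side lengths²: P_1P_2² = 34, P_1P_3² = 208, P_2P_3² = 250.
Since P_2P_3² = 250 ≥ 208 + 34 = 242, the angle opposite P_2P_3 is not acute, so the smallest enclosing circle has P_2P_3 as diameter.
Centre = midpoint of P_2P_3 = (-1.5, 2.5), r² = 250/4 = 62.5.

62.5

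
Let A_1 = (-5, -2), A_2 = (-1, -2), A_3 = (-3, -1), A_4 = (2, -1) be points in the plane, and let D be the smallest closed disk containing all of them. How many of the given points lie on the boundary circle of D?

The farthest pair is A_1–A_4 with squared distance 50. The circle on this segment as diameter has centre (-1.5, -1.5) and r² = 50/4 = 12.5.
Check A_2: distance² to centre = 0.5 ≤ 12.5, so it lies inside.
All remaining points lie in this disk, and no smaller disk contains both endpoints, so this is the minimum enclosing circle.
The points at distance exactly r from the centre are A_1, A_4 — 2 points.

2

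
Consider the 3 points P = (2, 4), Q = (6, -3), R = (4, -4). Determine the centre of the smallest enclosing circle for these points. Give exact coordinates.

(29/9, 1/18)

Side lengths²: PQ² = 65, PR² = 68, QR² = 5.
Since PR² = 68 < 65 + 5 = 70, the triangle is acute, so the smallest enclosing circle is the circumcircle.
Circumcentre = (29/9, 1/18), r² = 5525/324.
Centre = (29/9, 1/18).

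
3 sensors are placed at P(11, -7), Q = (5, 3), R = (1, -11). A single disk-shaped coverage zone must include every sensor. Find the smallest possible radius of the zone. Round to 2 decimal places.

Side lengths²: PQ² = 136, PR² = 116, QR² = 212.
Since QR² = 212 < 136 + 116 = 252, the triangle is acute, so the smallest enclosing circle is the circumcircle.
Circumcentre = (128/31, -134/31), r² = 52258/961.
r = √(52258/961) ≈ 7.37.

7.37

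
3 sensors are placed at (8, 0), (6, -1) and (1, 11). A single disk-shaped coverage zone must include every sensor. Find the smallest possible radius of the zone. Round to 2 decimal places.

6.53

Call the three points A, B, C in the order given.
Side lengths²: AB² = 5, AC² = 170, BC² = 169.
Since AC² = 170 < 169 + 5 = 174, the triangle is acute, so the smallest enclosing circle is the circumcircle.
Circumcentre = (239/58, 305/58), r² = 71825/1682.
r = √(71825/1682) ≈ 6.53.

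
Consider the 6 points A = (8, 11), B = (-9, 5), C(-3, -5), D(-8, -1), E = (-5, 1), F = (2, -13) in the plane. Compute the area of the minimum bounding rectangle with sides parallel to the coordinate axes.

408

x ranges over [-9, 8], width 17.
y ranges over [-13, 11], height 24.
Area = 17 × 24 = 408.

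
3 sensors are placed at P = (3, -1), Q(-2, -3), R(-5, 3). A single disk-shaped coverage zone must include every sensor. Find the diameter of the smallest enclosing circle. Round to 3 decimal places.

Side lengths²: PQ² = 29, PR² = 80, QR² = 45.
Since PR² = 80 ≥ 45 + 29 = 74, the angle opposite PR is not acute, so the smallest enclosing circle has PR as diameter.
Centre = midpoint of PR = (-1, 1), r² = 80/4 = 20.
Diameter = 2r = 2√20 ≈ 8.944.

8.944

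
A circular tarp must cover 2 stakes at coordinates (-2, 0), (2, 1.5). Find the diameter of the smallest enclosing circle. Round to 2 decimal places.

The smallest circle enclosing two points has them as diameter endpoints.
Centre = midpoint = (0, 0.75); r² = |(-2, 0)−(2, 1.5)|²/4 = 18.25/4 = 4.5625.
Diameter = 2r = 2√(4.5625) ≈ 4.27.

4.27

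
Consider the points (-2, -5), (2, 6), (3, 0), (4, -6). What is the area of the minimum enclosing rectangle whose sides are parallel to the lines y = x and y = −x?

In coordinates u = x + y, v = x − y the rectangle is axis-aligned; the map (x,y)→(u,v) scales areas by 2.
u-values: -7, 8, 3, -2; range = 8 − (-7) = 15.
v-values: 3, -4, 3, 10; range = 10 − (-4) = 14.
Area = (15 × 14) / 2 = 105.

105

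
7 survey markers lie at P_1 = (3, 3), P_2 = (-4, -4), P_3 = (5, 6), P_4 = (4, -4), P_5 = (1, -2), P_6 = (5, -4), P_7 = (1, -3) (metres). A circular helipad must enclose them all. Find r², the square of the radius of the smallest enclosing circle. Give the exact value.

By Welzl's lemma the MEC is supported by two points (diametrically opposite) or three points (on a circumcircle).
The farthest pair is P_2–P_3 with squared distance 181. The circle on this segment as diameter has centre (0.5, 1) and r² = 181/4 = 45.25.
Check P_1: distance² to centre = 10.25 ≤ 45.25, so it lies inside.
All remaining points lie in this disk, and no smaller disk contains both endpoints, so this is the minimum enclosing circle.

45.25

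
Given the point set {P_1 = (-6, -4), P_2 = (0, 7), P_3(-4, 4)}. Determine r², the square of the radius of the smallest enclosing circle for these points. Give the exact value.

Side lengths²: P_1P_2² = 157, P_1P_3² = 68, P_2P_3² = 25.
Since P_1P_2² = 157 ≥ 68 + 25 = 93, the angle opposite P_1P_2 is not acute, so the smallest enclosing circle has P_1P_2 as diameter.
Centre = midpoint of P_1P_2 = (-3, 1.5), r² = 157/4 = 39.25.

39.25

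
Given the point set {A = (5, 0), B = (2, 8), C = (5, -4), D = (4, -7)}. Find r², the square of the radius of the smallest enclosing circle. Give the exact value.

The farthest pair is B–D with squared distance 229. The circle on this segment as diameter has centre (3, 0.5) and r² = 229/4 = 57.25.
Check A: distance² to centre = 4.25 ≤ 57.25, so it lies inside.
All remaining points lie in this disk, and no smaller disk contains both endpoints, so this is the minimum enclosing circle.

57.25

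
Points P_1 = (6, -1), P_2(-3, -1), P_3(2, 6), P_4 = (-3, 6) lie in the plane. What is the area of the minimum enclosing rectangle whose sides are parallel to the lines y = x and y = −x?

In coordinates u = x + y, v = x − y the rectangle is axis-aligned; the map (x,y)→(u,v) scales areas by 2.
u-values: 5, -4, 8, 3; range = 8 − (-4) = 12.
v-values: 7, -2, -4, -9; range = 7 − (-9) = 16.
Area = (12 × 16) / 2 = 96.

96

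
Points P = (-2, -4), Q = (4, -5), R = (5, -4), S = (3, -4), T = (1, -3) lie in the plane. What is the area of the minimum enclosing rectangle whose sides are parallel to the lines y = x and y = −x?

In coordinates u = x + y, v = x − y the rectangle is axis-aligned; the map (x,y)→(u,v) scales areas by 2.
u-values: -6, -1, 1, -1, -2; range = 1 − (-6) = 7.
v-values: 2, 9, 9, 7, 4; range = 9 − 2 = 7.
Area = (7 × 7) / 2 = 24.5.

24.5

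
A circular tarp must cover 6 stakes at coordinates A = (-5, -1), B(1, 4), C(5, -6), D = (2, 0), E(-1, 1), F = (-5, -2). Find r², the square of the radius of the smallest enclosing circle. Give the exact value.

A smallest enclosing disk is always determined by at most three of the input points on its boundary.
The minimum enclosing circle is determined by three boundary points: A, B, C.
Their circumcentre is (0.8125, -1.875) with r² = 34.55078125.
The farthest remaining point F is at distance² 33.80078125 ≤ 34.55078125.

34.55078125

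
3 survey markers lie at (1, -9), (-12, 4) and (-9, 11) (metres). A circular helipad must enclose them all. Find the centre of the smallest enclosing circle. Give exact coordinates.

Call the three points A, B, C in the order given.
Side lengths²: AB² = 338, AC² = 500, BC² = 58.
Since AC² = 500 ≥ 338 + 58 = 396, the angle opposite AC is not acute, so the smallest enclosing circle has AC as diameter.
Centre = midpoint of AC = (-4, 1), r² = 500/4 = 125.
Centre = (-4, 1).

(-4, 1)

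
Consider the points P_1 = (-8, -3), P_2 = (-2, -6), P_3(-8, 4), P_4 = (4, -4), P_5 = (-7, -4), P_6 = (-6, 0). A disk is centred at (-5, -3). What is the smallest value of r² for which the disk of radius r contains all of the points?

82

The required radius is the distance from (-5, -3) to the farthest point.
Squared distances: 9, 18, 58, 82, 5, 10.
Maximum is 82, attained at P_4.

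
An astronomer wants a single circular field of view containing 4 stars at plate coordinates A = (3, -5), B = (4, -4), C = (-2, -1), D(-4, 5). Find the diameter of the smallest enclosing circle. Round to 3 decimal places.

A smallest enclosing disk is always determined by at most three of the input points on its boundary.
The farthest pair is A–D with squared distance 149. The circle on this segment as diameter has centre (-0.5, 0) and r² = 149/4 = 37.25.
Check B: distance² to centre = 36.25 ≤ 37.25, so it lies inside.
All remaining points lie in this disk, and no smaller disk contains both endpoints, so this is the minimum enclosing circle.
Diameter = 2r = 2√(37.25) ≈ 12.207.

12.207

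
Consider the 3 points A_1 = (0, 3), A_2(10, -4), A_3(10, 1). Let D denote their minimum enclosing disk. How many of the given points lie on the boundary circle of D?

Side lengths²: A_1A_2² = 149, A_1A_3² = 104, A_2A_3² = 25.
Since A_1A_2² = 149 ≥ 104 + 25 = 129, the angle opposite A_1A_2 is not acute, so the smallest enclosing circle has A_1A_2 as diameter.
Centre = midpoint of A_1A_2 = (5, -0.5), r² = 149/4 = 37.25.
The points at distance exactly r from the centre are A_1, A_2 — 2 points.

2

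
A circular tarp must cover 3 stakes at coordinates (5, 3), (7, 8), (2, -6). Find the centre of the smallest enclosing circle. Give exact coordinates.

Call the three points A, B, C in the order given.
Side lengths²: AB² = 29, AC² = 90, BC² = 221.
Since BC² = 221 ≥ 90 + 29 = 119, the angle opposite BC is not acute, so the smallest enclosing circle has BC as diameter.
Centre = midpoint of BC = (4.5, 1), r² = 221/4 = 55.25.
Centre = (4.5, 1).

(4.5, 1)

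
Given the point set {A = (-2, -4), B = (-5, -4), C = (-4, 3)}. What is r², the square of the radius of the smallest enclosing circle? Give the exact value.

1325/98

Side lengths²: AB² = 9, AC² = 53, BC² = 50.
Since AC² = 53 < 50 + 9 = 59, the triangle is acute, so the smallest enclosing circle is the circumcircle.
Circumcentre = (-3.5, -9/14), r² = 1325/98.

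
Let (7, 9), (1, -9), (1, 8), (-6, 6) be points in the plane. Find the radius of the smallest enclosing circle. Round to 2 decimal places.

9.70

The minimum enclosing circle of a finite set is fixed by two of the points (as a diameter) or three (as a circumcircle).
The minimum enclosing circle is determined by three boundary points: (7, 9), (1, -9), (-6, 6).
Their circumcentre is (25/12, 23/36) with r² = 60965/648.
The farthest remaining point (1, 8) is at distance² 35873/648 ≤ 60965/648.
r = √(60965/648) ≈ 9.70.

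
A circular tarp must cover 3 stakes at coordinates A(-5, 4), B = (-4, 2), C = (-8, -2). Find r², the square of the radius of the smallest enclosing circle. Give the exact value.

11.25

Side lengths²: AB² = 5, AC² = 45, BC² = 32.
Since AC² = 45 ≥ 32 + 5 = 37, the angle opposite AC is not acute, so the smallest enclosing circle has AC as diameter.
Centre = midpoint of AC = (-6.5, 1), r² = 45/4 = 11.25.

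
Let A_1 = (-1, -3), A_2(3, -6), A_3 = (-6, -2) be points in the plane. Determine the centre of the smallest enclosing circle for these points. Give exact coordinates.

Side lengths²: A_1A_2² = 25, A_1A_3² = 26, A_2A_3² = 97.
Since A_2A_3² = 97 ≥ 26 + 25 = 51, the angle opposite A_2A_3 is not acute, so the smallest enclosing circle has A_2A_3 as diameter.
Centre = midpoint of A_2A_3 = (-1.5, -4), r² = 97/4 = 24.25.
Centre = (-1.5, -4).

(-1.5, -4)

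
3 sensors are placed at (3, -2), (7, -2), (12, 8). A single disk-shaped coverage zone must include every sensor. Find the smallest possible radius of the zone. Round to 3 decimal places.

Call the three points A, B, C in the order given.
Side lengths²: AB² = 16, AC² = 181, BC² = 125.
Since AC² = 181 ≥ 125 + 16 = 141, the angle opposite AC is not acute, so the smallest enclosing circle has AC as diameter.
Centre = midpoint of AC = (7.5, 3), r² = 181/4 = 45.25.
r = √(45.25) ≈ 6.727.

6.727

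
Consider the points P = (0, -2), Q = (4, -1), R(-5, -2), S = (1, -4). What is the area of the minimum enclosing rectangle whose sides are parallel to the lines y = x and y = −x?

40

In coordinates u = x + y, v = x − y the rectangle is axis-aligned; the map (x,y)→(u,v) scales areas by 2.
u-values: -2, 3, -7, -3; range = 3 − (-7) = 10.
v-values: 2, 5, -3, 5; range = 5 − (-3) = 8.
Area = (10 × 8) / 2 = 40.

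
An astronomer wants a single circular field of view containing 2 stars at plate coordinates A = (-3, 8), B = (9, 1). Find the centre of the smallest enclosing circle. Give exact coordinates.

The smallest circle enclosing two points has them as diameter endpoints.
Centre = midpoint = (3, 4.5); r² = |AB|²/4 = 193/4 = 48.25.
Centre = (3, 4.5).

(3, 4.5)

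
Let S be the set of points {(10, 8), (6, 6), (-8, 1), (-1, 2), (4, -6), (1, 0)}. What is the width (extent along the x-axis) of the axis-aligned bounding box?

18

max x = 10, min x = -8, so width = 18.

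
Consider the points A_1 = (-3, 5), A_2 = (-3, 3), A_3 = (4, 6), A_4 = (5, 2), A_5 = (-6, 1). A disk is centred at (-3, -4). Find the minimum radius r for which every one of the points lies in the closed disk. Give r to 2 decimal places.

12.21

The required radius is the distance from (-3, -4) to the farthest point.
Squared distances: 81, 49, 149, 100, 34.
Maximum is 149, attained at A_3.
r = √149 ≈ 12.21.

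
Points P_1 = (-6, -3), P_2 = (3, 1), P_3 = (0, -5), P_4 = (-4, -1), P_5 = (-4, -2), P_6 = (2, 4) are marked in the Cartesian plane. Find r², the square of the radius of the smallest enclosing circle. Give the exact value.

The minimum enclosing circle of a finite set is fixed by two of the points (as a diameter) or three (as a circumcircle).
The minimum enclosing circle is determined by three boundary points: P_1, P_3, P_6.
Their circumcentre is (-95/58, 5/58) with r² = 48025/1682.
The farthest remaining point P_2 is at distance² 37585/1682 ≤ 48025/1682.

48025/1682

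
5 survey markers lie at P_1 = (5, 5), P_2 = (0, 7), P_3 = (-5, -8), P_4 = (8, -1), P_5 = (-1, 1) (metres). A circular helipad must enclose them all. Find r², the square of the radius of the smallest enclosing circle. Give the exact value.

By Welzl's lemma the MEC is supported by two points (diametrically opposite) or three points (on a circumcircle).
The minimum enclosing circle is determined by three boundary points: P_2, P_3, P_4.
Their circumcentre is (-0.25, -1.25) with r² = 68.125.
The farthest remaining point P_1 is at distance² 66.625 ≤ 68.125.

68.125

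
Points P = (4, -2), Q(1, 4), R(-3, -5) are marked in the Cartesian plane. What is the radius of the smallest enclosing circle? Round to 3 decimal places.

Side lengths²: PQ² = 45, PR² = 58, QR² = 97.
Since QR² = 97 < 58 + 45 = 103, the triangle is acute, so the smallest enclosing circle is the circumcircle.
Circumcentre = (-25/34, -21/34), r² = 14065/578.
r = √(14065/578) ≈ 4.933.

4.933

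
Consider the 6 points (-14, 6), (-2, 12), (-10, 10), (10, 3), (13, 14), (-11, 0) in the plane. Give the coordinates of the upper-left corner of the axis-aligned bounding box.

x-range [-14, 13], y-range [0, 14].
The upper-left corner is (-14, 14).

(-14, 14)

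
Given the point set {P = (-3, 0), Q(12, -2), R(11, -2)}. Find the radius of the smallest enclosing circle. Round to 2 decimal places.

Side lengths²: PQ² = 229, PR² = 200, QR² = 1.
Since PQ² = 229 ≥ 200 + 1 = 201, the angle opposite PQ is not acute, so the smallest enclosing circle has PQ as diameter.
Centre = midpoint of PQ = (4.5, -1), r² = 229/4 = 57.25.
r = √(57.25) ≈ 7.57.

7.57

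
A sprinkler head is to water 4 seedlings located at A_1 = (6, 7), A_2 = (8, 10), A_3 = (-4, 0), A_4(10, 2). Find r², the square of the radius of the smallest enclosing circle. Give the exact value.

The minimum enclosing circle of a finite set is fixed by two of the points (as a diameter) or three (as a circumcircle).
The minimum enclosing circle is determined by three boundary points: A_2, A_3, A_4.
Their circumcentre is (73/29, 127/29) with r² = 51850/841.
The farthest remaining point A_1 is at distance² 15977/841 ≤ 51850/841.

51850/841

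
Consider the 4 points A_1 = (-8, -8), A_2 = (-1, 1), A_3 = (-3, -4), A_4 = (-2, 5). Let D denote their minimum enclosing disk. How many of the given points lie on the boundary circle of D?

2

A smallest enclosing disk is always determined by at most three of the input points on its boundary.
The farthest pair is A_1–A_4 with squared distance 205. The circle on this segment as diameter has centre (-5, -1.5) and r² = 205/4 = 51.25.
Check A_2: distance² to centre = 22.25 ≤ 51.25, so it lies inside.
All remaining points lie in this disk, and no smaller disk contains both endpoints, so this is the minimum enclosing circle.
The points at distance exactly r from the centre are A_1, A_4 — 2 points.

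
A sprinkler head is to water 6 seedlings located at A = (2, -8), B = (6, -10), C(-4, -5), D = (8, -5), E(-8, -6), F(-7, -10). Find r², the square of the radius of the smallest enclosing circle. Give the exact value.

A smallest enclosing disk is always determined by at most three of the input points on its boundary.
The minimum enclosing circle is determined by three boundary points: D, E, F.
Their circumcentre is (1/26, -159/26) with r² = 21845/338.
The farthest remaining point B is at distance² 17113/338 ≤ 21845/338.

21845/338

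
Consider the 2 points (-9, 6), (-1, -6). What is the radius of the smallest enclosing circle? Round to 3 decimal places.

7.211

The smallest circle enclosing two points has them as diameter endpoints.
Centre = midpoint = (-5, 0); r² = |(-9, 6)−(-1, -6)|²/4 = 208/4 = 52.
r = √52 ≈ 7.211.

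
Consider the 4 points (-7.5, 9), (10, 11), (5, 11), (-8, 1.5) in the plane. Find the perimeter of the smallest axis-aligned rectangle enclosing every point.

Width = max x − min x = 10 − (-8) = 18.
Height = max y − min y = 11 − 1.5 = 9.5.
Perimeter = 2(18 + 9.5) = 55.

55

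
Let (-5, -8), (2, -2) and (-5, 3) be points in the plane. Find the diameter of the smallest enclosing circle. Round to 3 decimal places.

11.330

Call the three points A, B, C in the order given.
Side lengths²: AB² = 85, AC² = 121, BC² = 74.
Since AC² = 121 < 85 + 74 = 159, the triangle is acute, so the smallest enclosing circle is the circumcircle.
Circumcentre = (-51/14, -2.5), r² = 3145/98.
Diameter = 2r = 2√(3145/98) ≈ 11.330.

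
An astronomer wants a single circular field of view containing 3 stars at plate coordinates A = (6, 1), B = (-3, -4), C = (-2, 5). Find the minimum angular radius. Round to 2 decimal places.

Side lengths²: AB² = 106, AC² = 80, BC² = 82.
Since AB² = 106 < 82 + 80 = 162, the triangle is acute, so the smallest enclosing circle is the circumcircle.
Circumcentre = (11/19, 3/19), r² = 10865/361.
r = √(10865/361) ≈ 5.49.

5.49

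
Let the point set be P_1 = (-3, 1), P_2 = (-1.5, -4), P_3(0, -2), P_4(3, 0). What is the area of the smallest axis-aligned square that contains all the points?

36

The bounding box has width 6 and height 5.
An axis-aligned square enclosing the set must have side ≥ max(width, height).
So the minimum side is max(6, 5) = 6.
Area = 6² = 36.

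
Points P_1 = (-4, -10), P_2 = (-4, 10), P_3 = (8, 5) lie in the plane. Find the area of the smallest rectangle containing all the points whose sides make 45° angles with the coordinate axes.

270

In coordinates u = x + y, v = x − y the rectangle is axis-aligned; the map (x,y)→(u,v) scales areas by 2.
u-values: -14, 6, 13; range = 13 − (-14) = 27.
v-values: 6, -14, 3; range = 6 − (-14) = 20.
Area = (27 × 20) / 2 = 270.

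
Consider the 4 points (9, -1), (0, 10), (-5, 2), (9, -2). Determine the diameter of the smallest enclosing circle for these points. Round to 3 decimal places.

By Welzl's lemma the MEC is supported by two points (diametrically opposite) or three points (on a circumcircle).
The minimum enclosing circle is determined by three boundary points: (0, 10), (-5, 2), (9, -2).
Their circumcentre is (61/22, 119/44) with r² = 117925/1936.
The farthest remaining point (9, -1) is at distance² 101645/1936 ≤ 117925/1936.
Diameter = 2r = 2√(117925/1936) ≈ 15.609.

15.609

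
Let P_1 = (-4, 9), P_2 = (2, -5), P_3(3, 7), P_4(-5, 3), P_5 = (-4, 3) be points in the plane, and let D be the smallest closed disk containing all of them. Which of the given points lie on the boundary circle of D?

P_1, P_2

A smallest enclosing disk is always determined by at most three of the input points on its boundary.
The farthest pair is P_1–P_2 with squared distance 232. The circle on this segment as diameter has centre (-1, 2) and r² = 232/4 = 58.
Check P_3: distance² to centre = 41 ≤ 58, so it lies inside.
All remaining points lie in this disk, and no smaller disk contains both endpoints, so this is the minimum enclosing circle.
The points at distance exactly r from the centre are P_1, P_2 — 2 points.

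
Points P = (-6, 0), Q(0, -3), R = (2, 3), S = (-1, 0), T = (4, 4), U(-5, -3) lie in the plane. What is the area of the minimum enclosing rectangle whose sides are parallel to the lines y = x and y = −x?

In coordinates u = x + y, v = x − y the rectangle is axis-aligned; the map (x,y)→(u,v) scales areas by 2.
u-values: -6, -3, 5, -1, 8, -8; range = 8 − (-8) = 16.
v-values: -6, 3, -1, -1, 0, -2; range = 3 − (-6) = 9.
Area = (16 × 9) / 2 = 72.

72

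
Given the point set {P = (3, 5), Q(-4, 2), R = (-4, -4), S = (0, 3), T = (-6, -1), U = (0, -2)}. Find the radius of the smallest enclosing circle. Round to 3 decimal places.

By Welzl's lemma the MEC is supported by two points (diametrically opposite) or three points (on a circumcircle).
The farthest pair is P–R with squared distance 130. The circle on this segment as diameter has centre (-0.5, 0.5) and r² = 130/4 = 32.5.
Check Q: distance² to centre = 14.5 ≤ 32.5, so it lies inside.
All remaining points lie in this disk, and no smaller disk contains both endpoints, so this is the minimum enclosing circle.
r = √(32.5) ≈ 5.701.

5.701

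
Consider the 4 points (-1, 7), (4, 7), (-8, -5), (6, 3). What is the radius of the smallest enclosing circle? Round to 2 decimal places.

By Welzl's lemma the MEC is supported by two points (diametrically opposite) or three points (on a circumcircle).
The farthest pair is (4, 7)–(-8, -5) with squared distance 288. The circle on this segment as diameter has centre (-2, 1) and r² = 288/4 = 72.
Check (-1, 7): distance² to centre = 37 ≤ 72, so it lies inside.
All remaining points lie in this disk, and no smaller disk contains both endpoints, so this is the minimum enclosing circle.
r = √72 ≈ 8.49.

8.49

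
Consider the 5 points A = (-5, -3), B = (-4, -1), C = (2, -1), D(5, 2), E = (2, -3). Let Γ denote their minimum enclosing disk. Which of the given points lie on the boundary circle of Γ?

A, D

The farthest pair is A–D with squared distance 125. The circle on this segment as diameter has centre (0, -0.5) and r² = 125/4 = 31.25.
Check B: distance² to centre = 16.25 ≤ 31.25, so it lies inside.
All remaining points lie in this disk, and no smaller disk contains both endpoints, so this is the minimum enclosing circle.
The points at distance exactly r from the centre are A, D — 2 points.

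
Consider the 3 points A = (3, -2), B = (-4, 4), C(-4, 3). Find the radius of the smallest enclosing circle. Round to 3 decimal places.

Side lengths²: AB² = 85, AC² = 74, BC² = 1.
Since AB² = 85 ≥ 74 + 1 = 75, the angle opposite AB is not acute, so the smallest enclosing circle has AB as diameter.
Centre = midpoint of AB = (-0.5, 1), r² = 85/4 = 21.25.
r = √(21.25) ≈ 4.610.

4.610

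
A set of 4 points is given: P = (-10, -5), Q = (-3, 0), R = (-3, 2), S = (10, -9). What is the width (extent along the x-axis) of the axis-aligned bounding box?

20

max x = 10, min x = -10, so width = 20.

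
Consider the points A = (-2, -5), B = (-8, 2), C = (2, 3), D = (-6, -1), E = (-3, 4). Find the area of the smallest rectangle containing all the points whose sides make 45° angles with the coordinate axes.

In coordinates u = x + y, v = x − y the rectangle is axis-aligned; the map (x,y)→(u,v) scales areas by 2.
u-values: -7, -6, 5, -7, 1; range = 5 − (-7) = 12.
v-values: 3, -10, -1, -5, -7; range = 3 − (-10) = 13.
Area = (12 × 13) / 2 = 78.

78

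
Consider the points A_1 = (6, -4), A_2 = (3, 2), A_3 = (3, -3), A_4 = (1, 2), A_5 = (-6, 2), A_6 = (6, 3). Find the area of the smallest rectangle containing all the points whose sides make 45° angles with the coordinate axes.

In coordinates u = x + y, v = x − y the rectangle is axis-aligned; the map (x,y)→(u,v) scales areas by 2.
u-values: 2, 5, 0, 3, -4, 9; range = 9 − (-4) = 13.
v-values: 10, 1, 6, -1, -8, 3; range = 10 − (-8) = 18.
Area = (13 × 18) / 2 = 117.

117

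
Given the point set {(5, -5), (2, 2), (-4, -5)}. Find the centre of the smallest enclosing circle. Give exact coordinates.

Call the three points A, B, C in the order given.
Side lengths²: AB² = 58, AC² = 81, BC² = 85.
Since BC² = 85 < 81 + 58 = 139, the triangle is acute, so the smallest enclosing circle is the circumcircle.
Circumcentre = (0.5, -39/14), r² = 2465/98.
Centre = (0.5, -39/14).

(0.5, -39/14)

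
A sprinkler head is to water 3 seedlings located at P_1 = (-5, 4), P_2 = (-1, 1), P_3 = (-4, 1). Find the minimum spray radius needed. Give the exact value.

Side lengths²: P_1P_2² = 25, P_1P_3² = 10, P_2P_3² = 9.
Since P_1P_2² = 25 ≥ 10 + 9 = 19, the angle opposite P_1P_2 is not acute, so the smallest enclosing circle has P_1P_2 as diameter.
Centre = midpoint of P_1P_2 = (-3, 2.5), r² = 25/4 = 6.25.
r = √(6.25) = 2.5.

2.5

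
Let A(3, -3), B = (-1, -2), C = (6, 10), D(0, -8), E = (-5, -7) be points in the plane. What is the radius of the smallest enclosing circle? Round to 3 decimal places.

The farthest pair is C–E with squared distance 410. The circle on this segment as diameter has centre (0.5, 1.5) and r² = 410/4 = 102.5.
Check A: distance² to centre = 26.5 ≤ 102.5, so it lies inside.
All remaining points lie in this disk, and no smaller disk contains both endpoints, so this is the minimum enclosing circle.
r = √(102.5) ≈ 10.124.

10.124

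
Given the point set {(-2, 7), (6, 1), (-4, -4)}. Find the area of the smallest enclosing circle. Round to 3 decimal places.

122.718

Call the three points A, B, C in the order given.
Side lengths²: AB² = 100, AC² = 125, BC² = 125.
Since BC² = 125 < 125 + 100 = 225, the triangle is acute, so the smallest enclosing circle is the circumcircle.
Circumcentre = (-0.25, 1), r² = 39.0625.
Area = π·r² = π·39.0625 ≈ 122.718.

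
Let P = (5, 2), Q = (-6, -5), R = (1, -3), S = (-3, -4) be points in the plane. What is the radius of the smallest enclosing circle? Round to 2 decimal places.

The farthest pair is P–Q with squared distance 170. The circle on this segment as diameter has centre (-0.5, -1.5) and r² = 170/4 = 42.5.
Check R: distance² to centre = 4.5 ≤ 42.5, so it lies inside.
All remaining points lie in this disk, and no smaller disk contains both endpoints, so this is the minimum enclosing circle.
r = √(42.5) ≈ 6.52.

6.52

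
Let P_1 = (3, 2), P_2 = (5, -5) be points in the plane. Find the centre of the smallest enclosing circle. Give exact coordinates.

(4, -1.5)

The smallest circle enclosing two points has them as diameter endpoints.
Centre = midpoint = (4, -1.5); r² = |P_1P_2|²/4 = 53/4 = 13.25.
Centre = (4, -1.5).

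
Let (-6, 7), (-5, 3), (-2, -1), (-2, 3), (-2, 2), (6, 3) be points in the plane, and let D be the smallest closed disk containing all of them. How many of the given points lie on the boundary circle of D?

The farthest pair is (-6, 7)–(6, 3) with squared distance 160. The circle on this segment as diameter has centre (0, 5) and r² = 160/4 = 40.
Check (-5, 3): distance² to centre = 29 ≤ 40, so it lies inside.
All remaining points lie in this disk, and no smaller disk contains both endpoints, so this is the minimum enclosing circle.
The points at distance exactly r from the centre are (-6, 7), (-2, -1), (6, 3) — 3 points.

3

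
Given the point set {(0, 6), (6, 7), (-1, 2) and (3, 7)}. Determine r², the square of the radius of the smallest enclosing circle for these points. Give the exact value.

18.5

By Welzl's lemma the MEC is supported by two points (diametrically opposite) or three points (on a circumcircle).
The farthest pair is (6, 7)–(-1, 2) with squared distance 74. The circle on this segment as diameter has centre (2.5, 4.5) and r² = 74/4 = 18.5.
Check (0, 6): distance² to centre = 8.5 ≤ 18.5, so it lies inside.
All remaining points lie in this disk, and no smaller disk contains both endpoints, so this is the minimum enclosing circle.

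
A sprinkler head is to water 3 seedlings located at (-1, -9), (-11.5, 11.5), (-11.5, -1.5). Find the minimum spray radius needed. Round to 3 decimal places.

Call the three points A, B, C in the order given.
Side lengths²: AB² = 530.5, AC² = 166.5, BC² = 169.
Since AB² = 530.5 ≥ 169 + 166.5 = 335.5, the angle opposite AB is not acute, so the smallest enclosing circle has AB as diameter.
Centre = midpoint of AB = (-6.25, 1.25), r² = 530.5/4 = 132.625.
r = √(132.625) ≈ 11.516.

11.516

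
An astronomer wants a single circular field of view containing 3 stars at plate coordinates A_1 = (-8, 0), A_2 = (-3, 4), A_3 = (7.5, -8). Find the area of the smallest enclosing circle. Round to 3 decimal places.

Side lengths²: A_1A_2² = 41, A_1A_3² = 304.25, A_2A_3² = 254.25.
Since A_1A_3² = 304.25 ≥ 254.25 + 41 = 295.25, the angle opposite A_1A_3 is not acute, so the smallest enclosing circle has A_1A_3 as diameter.
Centre = midpoint of A_1A_3 = (-0.25, -4), r² = 304.25/4 = 76.0625.
Area = π·r² = π·76.0625 ≈ 238.957.

238.957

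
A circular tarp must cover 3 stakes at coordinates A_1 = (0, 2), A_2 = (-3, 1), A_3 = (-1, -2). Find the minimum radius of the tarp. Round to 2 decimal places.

2.14

Side lengths²: A_1A_2² = 10, A_1A_3² = 17, A_2A_3² = 13.
Since A_1A_3² = 17 < 13 + 10 = 23, the triangle is acute, so the smallest enclosing circle is the circumcircle.
Circumcentre = (-23/22, 3/22), r² = 1105/242.
r = √(1105/242) ≈ 2.14.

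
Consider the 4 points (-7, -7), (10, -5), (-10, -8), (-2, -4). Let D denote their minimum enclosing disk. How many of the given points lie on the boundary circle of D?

A smallest enclosing disk is always determined by at most three of the input points on its boundary.
The farthest pair is (10, -5)–(-10, -8) with squared distance 409. The circle on this segment as diameter has centre (0, -6.5) and r² = 409/4 = 102.25.
Check (-7, -7): distance² to centre = 49.25 ≤ 102.25, so it lies inside.
All remaining points lie in this disk, and no smaller disk contains both endpoints, so this is the minimum enclosing circle.
The points at distance exactly r from the centre are (10, -5), (-10, -8) — 2 points.

2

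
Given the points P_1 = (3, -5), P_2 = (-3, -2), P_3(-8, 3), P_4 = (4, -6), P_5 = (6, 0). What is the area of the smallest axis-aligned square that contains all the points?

196

The bounding box has width 14 and height 9.
An axis-aligned square enclosing the set must have side ≥ max(width, height).
So the minimum side is max(14, 9) = 14.
Area = 14² = 196.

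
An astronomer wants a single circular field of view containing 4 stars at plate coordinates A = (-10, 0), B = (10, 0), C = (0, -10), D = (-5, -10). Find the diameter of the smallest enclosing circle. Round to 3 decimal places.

By Welzl's lemma the MEC is supported by two points (diametrically opposite) or three points (on a circumcircle).
The minimum enclosing circle is determined by three boundary points: A, B, D.
Their circumcentre is (0, -1.25) with r² = 101.5625.
The farthest remaining point C is at distance² 76.5625 ≤ 101.5625.
Diameter = 2r = 2√(101.5625) ≈ 20.156.

20.156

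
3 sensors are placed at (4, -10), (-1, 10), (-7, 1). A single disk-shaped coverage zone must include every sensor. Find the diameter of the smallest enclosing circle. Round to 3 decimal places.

20.616

Call the three points A, B, C in the order given.
Side lengths²: AB² = 425, AC² = 242, BC² = 117.
Since AB² = 425 ≥ 242 + 117 = 359, the angle opposite AB is not acute, so the smallest enclosing circle has AB as diameter.
Centre = midpoint of AB = (1.5, 0), r² = 425/4 = 106.25.
Diameter = 2r = 2√(106.25) ≈ 20.616.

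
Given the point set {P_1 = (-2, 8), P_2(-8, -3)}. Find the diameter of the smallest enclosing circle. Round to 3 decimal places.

The smallest circle enclosing two points has them as diameter endpoints.
Centre = midpoint = (-5, 2.5); r² = |P_1P_2|²/4 = 157/4 = 39.25.
Diameter = 2r = 2√(39.25) ≈ 12.530.

12.530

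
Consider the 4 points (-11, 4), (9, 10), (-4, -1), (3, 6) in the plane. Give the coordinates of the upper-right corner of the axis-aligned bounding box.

(9, 10)

x-range [-11, 9], y-range [-1, 10].
The upper-right corner is (9, 10).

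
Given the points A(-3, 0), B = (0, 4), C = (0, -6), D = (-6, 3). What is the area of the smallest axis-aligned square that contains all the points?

The bounding box has width 6 and height 10.
An axis-aligned square enclosing the set must have side ≥ max(width, height).
So the minimum side is max(6, 10) = 10.
Area = 10² = 100.

100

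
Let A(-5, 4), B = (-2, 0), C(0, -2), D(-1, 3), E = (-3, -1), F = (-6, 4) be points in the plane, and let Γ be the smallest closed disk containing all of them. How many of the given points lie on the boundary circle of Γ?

The farthest pair is C–F with squared distance 72. The circle on this segment as diameter has centre (-3, 1) and r² = 72/4 = 18.
Check A: distance² to centre = 13 ≤ 18, so it lies inside.
All remaining points lie in this disk, and no smaller disk contains both endpoints, so this is the minimum enclosing circle.
The points at distance exactly r from the centre are C, F — 2 points.

2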